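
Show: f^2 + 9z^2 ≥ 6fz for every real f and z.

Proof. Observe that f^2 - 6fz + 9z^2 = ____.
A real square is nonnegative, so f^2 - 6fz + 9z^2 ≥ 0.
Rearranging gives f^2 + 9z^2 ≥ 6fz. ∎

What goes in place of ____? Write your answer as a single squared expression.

f^2 - 6fz + 9z^2 is a perfect-square trinomial: the outer terms are (f)^2 and (3z)^2, and the cross term is -2·f·3z.
So f^2 - 6fz + 9z^2 = (f - 3z)^2 ≥ 0.

(f - 3z)^2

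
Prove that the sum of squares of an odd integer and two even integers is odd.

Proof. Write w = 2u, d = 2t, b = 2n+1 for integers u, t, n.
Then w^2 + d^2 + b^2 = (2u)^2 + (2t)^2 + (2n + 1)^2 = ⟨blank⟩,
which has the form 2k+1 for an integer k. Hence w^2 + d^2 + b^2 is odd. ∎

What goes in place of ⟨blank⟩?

2(2n^2 + 2n + 2t^2 + 2u^2) + 1

Expanding: (2u)^2 + (2t)^2 + (2n + 1)^2 = 4n^2 + 4n + 4t^2 + 4u^2 + 1.
Every term except the constant is even, so this is 2(2n^2 + 2n + 2t^2 + 2u^2) + 1,
and 2n^2 + 2n + 2t^2 + 2u^2 ∈ ℤ gives the required form.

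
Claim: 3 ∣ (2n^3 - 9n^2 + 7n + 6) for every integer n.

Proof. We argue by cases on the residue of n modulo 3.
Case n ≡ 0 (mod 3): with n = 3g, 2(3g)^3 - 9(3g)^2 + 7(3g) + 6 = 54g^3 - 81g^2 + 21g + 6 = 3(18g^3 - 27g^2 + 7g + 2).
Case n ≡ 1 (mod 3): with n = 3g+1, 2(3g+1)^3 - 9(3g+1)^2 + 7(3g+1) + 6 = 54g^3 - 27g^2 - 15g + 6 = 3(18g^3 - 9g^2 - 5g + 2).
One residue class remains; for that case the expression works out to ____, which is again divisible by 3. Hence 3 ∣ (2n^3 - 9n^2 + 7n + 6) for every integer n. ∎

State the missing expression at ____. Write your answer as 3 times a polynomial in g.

The residues treated are {0, 1}, so the missing case is n ≡ 2 (mod 3); write n = 3g+2.
Then 2(3g+2)^3 - 9(3g+2)^2 + 7(3g+2) + 6 = 54g^3 + 27g^2 - 15g = 3(18g^3 + 9g^2 - 5g).

3(18g^3 + 9g^2 - 5g)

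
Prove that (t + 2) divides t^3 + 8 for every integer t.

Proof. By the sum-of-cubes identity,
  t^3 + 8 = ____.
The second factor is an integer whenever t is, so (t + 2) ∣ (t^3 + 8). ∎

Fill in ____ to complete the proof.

Polynomial division of t^3 + 8 by t + 2 leaves remainder 0 and quotient t^2 - 2t + 4.
Hence t^3 + 8 = (t + 2)(t^2 - 2t + 4).

(t + 2)(t^2 - 2t + 4)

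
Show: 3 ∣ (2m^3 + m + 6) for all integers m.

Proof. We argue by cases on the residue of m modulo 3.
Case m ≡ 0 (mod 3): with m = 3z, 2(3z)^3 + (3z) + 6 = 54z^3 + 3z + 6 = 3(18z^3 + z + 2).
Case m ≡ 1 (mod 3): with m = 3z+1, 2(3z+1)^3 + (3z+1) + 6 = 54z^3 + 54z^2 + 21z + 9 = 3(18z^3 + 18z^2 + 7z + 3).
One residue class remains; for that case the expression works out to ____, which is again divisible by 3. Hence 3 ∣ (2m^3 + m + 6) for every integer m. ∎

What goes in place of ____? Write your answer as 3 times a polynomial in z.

3(18z^3 + 36z^2 + 25z + 8)

The residues treated are {0, 1}, so the missing case is m ≡ 2 (mod 3); write m = 3z+2.
Then 2(3z+2)^3 + (3z+2) + 6 = 54z^3 + 108z^2 + 75z + 24 = 3(18z^3 + 36z^2 + 25z + 8).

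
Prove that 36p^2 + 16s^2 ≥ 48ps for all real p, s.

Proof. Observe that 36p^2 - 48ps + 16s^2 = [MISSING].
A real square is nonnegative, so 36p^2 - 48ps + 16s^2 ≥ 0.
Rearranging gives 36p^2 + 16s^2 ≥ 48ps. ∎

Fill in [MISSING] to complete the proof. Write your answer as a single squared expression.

(6p - 4s)^2

The leading and trailing coefficients are 6^2 and 4^2, and 48 = 2·6·4, so the trinomial is (6p - 4s)^2.
Hence 36p^2 - 48ps + 16s^2 ≥ 0.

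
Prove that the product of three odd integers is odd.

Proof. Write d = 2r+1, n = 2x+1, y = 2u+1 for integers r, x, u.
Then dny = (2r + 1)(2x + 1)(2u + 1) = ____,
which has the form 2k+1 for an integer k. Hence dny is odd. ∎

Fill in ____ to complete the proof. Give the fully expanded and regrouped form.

Expanding: (2r + 1)(2x + 1)(2u + 1) = 8rux + 4ru + 4rx + 2r + 4ux + 2u + 2x + 1.
Every term except the constant is even, so this is 2(4rux + 2ru + 2rx + r + 2ux + u + x) + 1,
and 4rux + 2ru + 2rx + r + 2ux + u + x ∈ ℤ gives the required form.

2(4rux + 2ru + 2rx + r + 2ux + u + x) + 1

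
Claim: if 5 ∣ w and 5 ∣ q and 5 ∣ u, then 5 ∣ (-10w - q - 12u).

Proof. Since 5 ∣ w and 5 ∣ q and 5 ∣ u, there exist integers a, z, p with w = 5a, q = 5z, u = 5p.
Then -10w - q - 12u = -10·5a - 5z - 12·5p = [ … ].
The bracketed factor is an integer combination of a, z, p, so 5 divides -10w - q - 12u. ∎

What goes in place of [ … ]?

Pull the common 5 out of every term: -10·5a - 5z - 12·5p = 5(-10a - 12p - z).
-10a - 12p - z is an integer, which exhibits the divisibility.

5(-10a - 12p - z)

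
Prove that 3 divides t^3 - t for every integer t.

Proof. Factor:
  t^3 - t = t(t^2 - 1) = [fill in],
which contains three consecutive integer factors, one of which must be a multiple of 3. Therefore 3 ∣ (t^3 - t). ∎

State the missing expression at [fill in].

t(t^2 - 1) = t(t - 1)(t + 1) = (t - 1)t(t + 1).
These three factors are consecutive integers, so their product is divisible by 3.

(t - 1)t(t + 1)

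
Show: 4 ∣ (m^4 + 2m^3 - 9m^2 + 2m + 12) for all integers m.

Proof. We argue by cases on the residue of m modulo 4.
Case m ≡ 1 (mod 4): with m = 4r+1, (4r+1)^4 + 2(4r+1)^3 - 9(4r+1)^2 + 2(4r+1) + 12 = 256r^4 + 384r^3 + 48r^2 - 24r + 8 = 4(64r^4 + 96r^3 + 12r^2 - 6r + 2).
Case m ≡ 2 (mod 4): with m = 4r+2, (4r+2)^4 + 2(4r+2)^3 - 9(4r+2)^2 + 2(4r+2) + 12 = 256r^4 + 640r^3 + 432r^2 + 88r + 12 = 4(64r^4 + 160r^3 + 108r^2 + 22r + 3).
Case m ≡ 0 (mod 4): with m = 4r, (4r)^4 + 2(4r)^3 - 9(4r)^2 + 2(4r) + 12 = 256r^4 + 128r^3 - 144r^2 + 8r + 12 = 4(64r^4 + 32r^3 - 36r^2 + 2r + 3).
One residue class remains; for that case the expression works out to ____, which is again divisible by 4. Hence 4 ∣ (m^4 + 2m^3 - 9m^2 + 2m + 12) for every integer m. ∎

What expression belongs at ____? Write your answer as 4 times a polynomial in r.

Only m ≡ 3 (mod 4) is unaccounted for. Put m = 4r+3:
(4r+3)^4 + 2(4r+3)^3 - 9(4r+3)^2 + 2(4r+3) + 12 expands to 256r^4 + 896r^3 + 1008r^2 + 440r + 72,
and factoring out 4 leaves 4(64r^4 + 224r^3 + 252r^2 + 110r + 18).

4(64r^4 + 224r^3 + 252r^2 + 110r + 18)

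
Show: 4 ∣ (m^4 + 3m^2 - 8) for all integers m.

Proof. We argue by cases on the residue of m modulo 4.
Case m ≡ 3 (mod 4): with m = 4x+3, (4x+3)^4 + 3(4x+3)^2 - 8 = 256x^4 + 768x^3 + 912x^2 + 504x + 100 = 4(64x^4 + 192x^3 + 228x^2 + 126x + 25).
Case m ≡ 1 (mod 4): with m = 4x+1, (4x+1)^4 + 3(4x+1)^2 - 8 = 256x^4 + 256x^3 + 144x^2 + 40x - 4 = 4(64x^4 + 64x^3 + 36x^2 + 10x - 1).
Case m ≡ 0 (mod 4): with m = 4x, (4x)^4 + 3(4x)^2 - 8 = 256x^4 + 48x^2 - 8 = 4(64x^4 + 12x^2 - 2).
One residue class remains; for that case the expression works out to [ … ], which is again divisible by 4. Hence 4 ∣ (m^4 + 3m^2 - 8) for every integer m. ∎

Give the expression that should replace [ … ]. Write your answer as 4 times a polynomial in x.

4(64x^4 + 128x^3 + 108x^2 + 44x + 5)

Only m ≡ 2 (mod 4) is unaccounted for. Put m = 4x+2:
(4x+2)^4 + 3(4x+2)^2 - 8 expands to 256x^4 + 512x^3 + 432x^2 + 176x + 20,
and factoring out 4 leaves 4(64x^4 + 128x^3 + 108x^2 + 44x + 5).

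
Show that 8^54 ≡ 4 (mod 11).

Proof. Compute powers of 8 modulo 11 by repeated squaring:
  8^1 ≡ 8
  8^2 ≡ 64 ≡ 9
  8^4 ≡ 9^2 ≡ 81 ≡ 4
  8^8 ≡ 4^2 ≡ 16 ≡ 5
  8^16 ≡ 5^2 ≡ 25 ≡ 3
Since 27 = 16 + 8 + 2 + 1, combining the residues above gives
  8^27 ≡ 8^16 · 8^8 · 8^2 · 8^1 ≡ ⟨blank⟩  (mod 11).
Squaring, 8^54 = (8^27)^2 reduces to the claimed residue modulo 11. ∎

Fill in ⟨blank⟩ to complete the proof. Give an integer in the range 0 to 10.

2

8^16 · 8^8 · 8^2 · 8^1 ≡ 3 · 5 · 9 · 8 = 1080.
1080 mod 11 = 2, so 8^27 ≡ 2 (mod 11).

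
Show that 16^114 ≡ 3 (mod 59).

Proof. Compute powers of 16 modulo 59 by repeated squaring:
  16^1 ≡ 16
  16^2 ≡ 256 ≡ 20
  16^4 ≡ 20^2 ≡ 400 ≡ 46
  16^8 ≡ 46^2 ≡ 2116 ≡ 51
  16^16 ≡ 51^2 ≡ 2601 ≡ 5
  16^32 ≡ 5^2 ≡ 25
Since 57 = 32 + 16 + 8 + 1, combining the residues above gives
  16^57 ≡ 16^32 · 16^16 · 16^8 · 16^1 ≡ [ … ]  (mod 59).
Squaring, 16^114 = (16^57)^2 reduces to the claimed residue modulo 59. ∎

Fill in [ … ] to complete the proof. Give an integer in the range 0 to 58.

16^32 · 16^16 · 16^8 · 16^1 ≡ 25 · 5 · 51 · 16 = 102000.
102000 mod 59 = 48, so 16^57 ≡ 48 (mod 59).

48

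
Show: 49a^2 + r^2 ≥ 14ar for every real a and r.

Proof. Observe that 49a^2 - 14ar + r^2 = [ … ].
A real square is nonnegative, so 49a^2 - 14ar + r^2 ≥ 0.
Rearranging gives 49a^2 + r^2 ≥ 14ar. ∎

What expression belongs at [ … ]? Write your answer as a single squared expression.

The leading and trailing coefficients are 7^2 and 1^2, and 14 = 2·7·1, so the trinomial is (7a - r)^2.
Hence 49a^2 - 14ar + r^2 ≥ 0.

(7a - r)^2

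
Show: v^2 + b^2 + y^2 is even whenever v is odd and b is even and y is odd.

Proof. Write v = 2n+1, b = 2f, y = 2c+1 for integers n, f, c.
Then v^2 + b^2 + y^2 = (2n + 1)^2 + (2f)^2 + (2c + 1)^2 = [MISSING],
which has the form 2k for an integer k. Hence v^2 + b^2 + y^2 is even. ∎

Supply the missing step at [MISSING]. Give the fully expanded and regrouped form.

(2n + 1)^2 + (2f)^2 + (2c + 1)^2 = 4c^2 + 4c + 4f^2 + 4n^2 + 4n + 2
= 2(2c^2 + 2c + 2f^2 + 2n^2 + 2n + 1).
Since 2c^2 + 2c + 2f^2 + 2n^2 + 2n + 1 is an integer, the sum of squares is of the form 2k for an integer k.

2(2c^2 + 2c + 2f^2 + 2n^2 + 2n + 1)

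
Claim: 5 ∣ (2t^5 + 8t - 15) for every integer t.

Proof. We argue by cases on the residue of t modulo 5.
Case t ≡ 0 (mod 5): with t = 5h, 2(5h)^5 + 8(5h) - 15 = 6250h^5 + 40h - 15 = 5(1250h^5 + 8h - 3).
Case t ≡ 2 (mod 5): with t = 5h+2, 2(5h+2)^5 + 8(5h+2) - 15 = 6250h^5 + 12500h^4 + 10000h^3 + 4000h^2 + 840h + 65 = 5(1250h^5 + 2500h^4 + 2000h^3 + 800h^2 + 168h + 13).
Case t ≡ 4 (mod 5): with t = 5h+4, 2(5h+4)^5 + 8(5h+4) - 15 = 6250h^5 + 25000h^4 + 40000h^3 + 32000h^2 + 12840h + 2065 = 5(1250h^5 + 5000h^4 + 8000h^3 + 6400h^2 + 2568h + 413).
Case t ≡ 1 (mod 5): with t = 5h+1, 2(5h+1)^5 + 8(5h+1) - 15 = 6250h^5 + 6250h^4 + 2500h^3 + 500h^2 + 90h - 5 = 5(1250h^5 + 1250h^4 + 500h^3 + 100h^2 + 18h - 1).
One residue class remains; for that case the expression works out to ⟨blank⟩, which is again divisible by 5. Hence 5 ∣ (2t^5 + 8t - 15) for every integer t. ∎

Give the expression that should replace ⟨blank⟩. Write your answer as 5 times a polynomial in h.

5(1250h^5 + 3750h^4 + 4500h^3 + 2700h^2 + 818h + 99)

Only t ≡ 3 (mod 5) is unaccounted for. Put t = 5h+3:
2(5h+3)^5 + 8(5h+3) - 15 expands to 6250h^5 + 18750h^4 + 22500h^3 + 13500h^2 + 4090h + 495,
and factoring out 5 leaves 5(1250h^5 + 3750h^4 + 4500h^3 + 2700h^2 + 818h + 99).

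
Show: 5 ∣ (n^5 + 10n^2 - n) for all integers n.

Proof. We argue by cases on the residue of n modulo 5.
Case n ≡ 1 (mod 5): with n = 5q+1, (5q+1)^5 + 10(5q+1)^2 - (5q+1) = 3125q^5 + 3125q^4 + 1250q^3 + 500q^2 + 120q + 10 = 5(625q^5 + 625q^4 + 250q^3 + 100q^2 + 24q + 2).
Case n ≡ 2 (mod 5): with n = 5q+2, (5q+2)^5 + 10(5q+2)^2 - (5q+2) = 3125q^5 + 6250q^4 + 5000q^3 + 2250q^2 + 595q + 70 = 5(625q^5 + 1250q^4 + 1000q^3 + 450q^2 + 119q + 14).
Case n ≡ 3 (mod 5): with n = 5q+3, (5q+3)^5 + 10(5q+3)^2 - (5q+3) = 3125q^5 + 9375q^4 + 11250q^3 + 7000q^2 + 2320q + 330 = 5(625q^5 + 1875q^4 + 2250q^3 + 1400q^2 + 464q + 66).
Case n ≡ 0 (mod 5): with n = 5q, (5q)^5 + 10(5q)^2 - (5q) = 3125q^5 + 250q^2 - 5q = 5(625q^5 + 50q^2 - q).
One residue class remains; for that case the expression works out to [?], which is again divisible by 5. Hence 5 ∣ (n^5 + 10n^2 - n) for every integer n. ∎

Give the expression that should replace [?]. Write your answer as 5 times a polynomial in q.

5(625q^5 + 2500q^4 + 4000q^3 + 3250q^2 + 1359q + 236)

The residues treated are {1, 2, 3, 0}, so the missing case is n ≡ 4 (mod 5); write n = 5q+4.
Then (5q+4)^5 + 10(5q+4)^2 - (5q+4) = 3125q^5 + 12500q^4 + 20000q^3 + 16250q^2 + 6795q + 1180 = 5(625q^5 + 2500q^4 + 4000q^3 + 3250q^2 + 1359q + 236).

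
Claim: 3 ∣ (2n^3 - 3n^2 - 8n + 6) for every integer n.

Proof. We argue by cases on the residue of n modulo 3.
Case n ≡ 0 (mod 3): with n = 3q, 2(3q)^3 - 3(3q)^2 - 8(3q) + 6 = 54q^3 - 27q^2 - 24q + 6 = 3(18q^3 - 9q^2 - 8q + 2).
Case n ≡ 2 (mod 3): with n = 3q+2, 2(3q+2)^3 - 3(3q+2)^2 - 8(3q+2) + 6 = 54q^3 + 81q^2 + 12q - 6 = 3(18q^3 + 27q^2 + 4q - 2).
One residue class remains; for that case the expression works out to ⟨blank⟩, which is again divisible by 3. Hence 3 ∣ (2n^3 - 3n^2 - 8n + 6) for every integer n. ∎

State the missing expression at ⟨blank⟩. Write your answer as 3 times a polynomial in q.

Only n ≡ 1 (mod 3) is unaccounted for. Put n = 3q+1:
2(3q+1)^3 - 3(3q+1)^2 - 8(3q+1) + 6 expands to 54q^3 + 27q^2 - 24q - 3,
and factoring out 3 leaves 3(18q^3 + 9q^2 - 8q - 1).

3(18q^3 + 9q^2 - 8q - 1)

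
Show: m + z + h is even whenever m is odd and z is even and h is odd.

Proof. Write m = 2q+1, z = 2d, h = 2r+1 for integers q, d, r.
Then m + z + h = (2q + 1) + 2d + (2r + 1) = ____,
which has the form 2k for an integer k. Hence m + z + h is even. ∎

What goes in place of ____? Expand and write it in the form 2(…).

(2q + 1) + 2d + (2r + 1) = 2d + 2q + 2r + 2
= 2(d + q + r + 1).
Since d + q + r + 1 is an integer, the sum is of the form 2k for an integer k.

2(d + q + r + 1)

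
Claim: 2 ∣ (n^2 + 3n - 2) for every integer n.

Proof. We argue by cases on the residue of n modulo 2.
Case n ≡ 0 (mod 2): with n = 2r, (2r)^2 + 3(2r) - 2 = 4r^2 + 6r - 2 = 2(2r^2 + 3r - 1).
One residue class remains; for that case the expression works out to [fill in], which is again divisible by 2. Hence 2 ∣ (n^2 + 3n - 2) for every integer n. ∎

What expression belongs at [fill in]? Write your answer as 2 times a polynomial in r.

The residues treated are {0}, so the missing case is n ≡ 1 (mod 2); write n = 2r+1.
Then (2r+1)^2 + 3(2r+1) - 2 = 4r^2 + 10r + 2 = 2(2r^2 + 5r + 1).

2(2r^2 + 5r + 1)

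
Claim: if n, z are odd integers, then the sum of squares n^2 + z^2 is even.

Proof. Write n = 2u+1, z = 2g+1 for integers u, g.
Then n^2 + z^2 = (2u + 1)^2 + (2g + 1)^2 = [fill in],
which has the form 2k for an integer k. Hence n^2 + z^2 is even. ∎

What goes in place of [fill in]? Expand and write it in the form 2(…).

(2u + 1)^2 + (2g + 1)^2 = 4g^2 + 4g + 4u^2 + 4u + 2
= 2(2g^2 + 2g + 2u^2 + 2u + 1).
Since 2g^2 + 2g + 2u^2 + 2u + 1 is an integer, the sum of squares is of the form 2k for an integer k.

2(2g^2 + 2g + 2u^2 + 2u + 1)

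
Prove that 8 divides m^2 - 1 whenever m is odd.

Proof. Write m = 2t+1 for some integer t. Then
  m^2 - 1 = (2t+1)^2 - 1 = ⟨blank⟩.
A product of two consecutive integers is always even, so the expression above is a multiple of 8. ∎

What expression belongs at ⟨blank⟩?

4t(t + 1)

(2t+1)^2 - 1 = 4t^2 + 4t + 1 - 1 = 4t^2 + 4t = 4t(t+1).
Since t and t+1 are consecutive, t(t+1) is even, and 4·(even) is a multiple of 8.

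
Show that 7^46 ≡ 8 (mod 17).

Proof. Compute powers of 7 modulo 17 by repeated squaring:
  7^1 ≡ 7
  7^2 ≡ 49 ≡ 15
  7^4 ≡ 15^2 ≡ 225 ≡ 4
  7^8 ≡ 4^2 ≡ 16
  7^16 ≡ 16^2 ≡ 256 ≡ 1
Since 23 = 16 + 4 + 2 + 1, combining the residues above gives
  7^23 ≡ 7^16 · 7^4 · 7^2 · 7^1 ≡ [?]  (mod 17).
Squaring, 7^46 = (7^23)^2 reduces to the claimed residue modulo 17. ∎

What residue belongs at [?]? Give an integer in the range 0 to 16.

7^16 · 7^4 · 7^2 · 7^1 ≡ 1 · 4 · 15 · 7 = 420.
420 mod 17 = 12, so 7^23 ≡ 12 (mod 17).

12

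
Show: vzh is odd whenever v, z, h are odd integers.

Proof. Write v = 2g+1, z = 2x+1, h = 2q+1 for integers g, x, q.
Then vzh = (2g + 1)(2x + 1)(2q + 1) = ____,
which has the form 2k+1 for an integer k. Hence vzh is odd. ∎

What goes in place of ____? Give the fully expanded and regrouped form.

Expanding: (2g + 1)(2x + 1)(2q + 1) = 8gqx + 4gq + 4gx + 2g + 4qx + 2q + 2x + 1.
Every term except the constant is even, so this is 2(4gqx + 2gq + 2gx + g + 2qx + q + x) + 1,
and 4gqx + 2gq + 2gx + g + 2qx + q + x ∈ ℤ gives the required form.

2(4gqx + 2gq + 2gx + g + 2qx + q + x) + 1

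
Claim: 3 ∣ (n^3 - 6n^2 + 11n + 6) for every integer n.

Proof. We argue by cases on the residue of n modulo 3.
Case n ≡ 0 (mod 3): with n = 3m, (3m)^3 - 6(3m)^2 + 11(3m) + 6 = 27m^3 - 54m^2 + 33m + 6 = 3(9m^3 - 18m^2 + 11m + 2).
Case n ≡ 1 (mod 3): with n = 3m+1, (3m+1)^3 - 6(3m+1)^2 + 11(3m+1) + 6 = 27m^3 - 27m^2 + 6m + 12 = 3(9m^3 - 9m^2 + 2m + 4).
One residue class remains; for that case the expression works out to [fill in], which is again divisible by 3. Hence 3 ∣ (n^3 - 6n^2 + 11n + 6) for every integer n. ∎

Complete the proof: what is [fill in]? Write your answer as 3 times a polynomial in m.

The residues treated are {0, 1}, so the missing case is n ≡ 2 (mod 3); write n = 3m+2.
Then (3m+2)^3 - 6(3m+2)^2 + 11(3m+2) + 6 = 27m^3 - 3m + 12 = 3(9m^3 - m + 4).

3(9m^3 - m + 4)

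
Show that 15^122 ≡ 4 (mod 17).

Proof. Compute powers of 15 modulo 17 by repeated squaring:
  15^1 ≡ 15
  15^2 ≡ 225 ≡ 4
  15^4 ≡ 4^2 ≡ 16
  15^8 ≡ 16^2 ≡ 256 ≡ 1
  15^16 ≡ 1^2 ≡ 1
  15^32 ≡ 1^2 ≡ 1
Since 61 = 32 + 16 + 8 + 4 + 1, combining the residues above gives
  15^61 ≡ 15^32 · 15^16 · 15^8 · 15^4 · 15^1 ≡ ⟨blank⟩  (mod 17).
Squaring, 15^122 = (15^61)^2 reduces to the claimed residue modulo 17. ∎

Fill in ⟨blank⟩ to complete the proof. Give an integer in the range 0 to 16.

15^32 · 15^16 · 15^8 · 15^4 · 15^1 ≡ 1 · 1 · 1 · 16 · 15 = 240.
240 mod 17 = 2, so 15^61 ≡ 2 (mod 17).

2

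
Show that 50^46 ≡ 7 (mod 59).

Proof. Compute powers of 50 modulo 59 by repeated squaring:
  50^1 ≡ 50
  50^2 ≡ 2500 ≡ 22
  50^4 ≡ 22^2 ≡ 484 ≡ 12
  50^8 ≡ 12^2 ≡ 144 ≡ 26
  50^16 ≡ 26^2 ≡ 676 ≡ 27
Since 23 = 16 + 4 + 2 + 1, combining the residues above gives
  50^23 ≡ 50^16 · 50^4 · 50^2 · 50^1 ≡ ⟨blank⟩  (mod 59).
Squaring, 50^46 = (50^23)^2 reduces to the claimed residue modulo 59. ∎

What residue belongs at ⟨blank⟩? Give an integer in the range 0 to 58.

40

50^16 · 50^4 · 50^2 · 50^1 ≡ 27 · 12 · 22 · 50 = 356400.
356400 mod 59 = 40, so 50^23 ≡ 40 (mod 59).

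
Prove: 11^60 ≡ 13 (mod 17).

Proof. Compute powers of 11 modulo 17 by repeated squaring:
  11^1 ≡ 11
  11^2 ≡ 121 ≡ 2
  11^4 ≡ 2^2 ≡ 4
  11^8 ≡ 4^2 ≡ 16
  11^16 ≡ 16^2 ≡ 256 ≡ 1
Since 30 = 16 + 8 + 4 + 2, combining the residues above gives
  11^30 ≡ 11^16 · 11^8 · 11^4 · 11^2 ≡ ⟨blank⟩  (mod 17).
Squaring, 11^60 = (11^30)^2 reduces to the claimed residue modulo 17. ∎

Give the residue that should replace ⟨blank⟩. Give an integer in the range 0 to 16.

Multiply the listed residues: 1 · 16 · 4 · 2 = 16 → 64 → 128.
Reducing modulo 17: 128 = 7·17 + 9, so 11^30 ≡ 9.

9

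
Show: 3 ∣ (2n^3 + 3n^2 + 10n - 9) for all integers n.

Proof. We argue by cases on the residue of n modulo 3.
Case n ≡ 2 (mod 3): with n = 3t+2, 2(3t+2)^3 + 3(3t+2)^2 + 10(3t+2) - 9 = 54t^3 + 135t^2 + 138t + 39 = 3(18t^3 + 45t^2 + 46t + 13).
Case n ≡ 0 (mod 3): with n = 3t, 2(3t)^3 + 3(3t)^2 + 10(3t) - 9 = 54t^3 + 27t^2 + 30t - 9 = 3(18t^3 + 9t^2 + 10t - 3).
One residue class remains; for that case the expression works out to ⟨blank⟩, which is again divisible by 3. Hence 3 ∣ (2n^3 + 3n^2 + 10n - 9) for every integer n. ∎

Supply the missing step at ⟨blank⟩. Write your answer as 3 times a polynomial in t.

3(18t^3 + 27t^2 + 22t + 2)

The residues treated are {2, 0}, so the missing case is n ≡ 1 (mod 3); write n = 3t+1.
Then 2(3t+1)^3 + 3(3t+1)^2 + 10(3t+1) - 9 = 54t^3 + 81t^2 + 66t + 6 = 3(18t^3 + 27t^2 + 22t + 2).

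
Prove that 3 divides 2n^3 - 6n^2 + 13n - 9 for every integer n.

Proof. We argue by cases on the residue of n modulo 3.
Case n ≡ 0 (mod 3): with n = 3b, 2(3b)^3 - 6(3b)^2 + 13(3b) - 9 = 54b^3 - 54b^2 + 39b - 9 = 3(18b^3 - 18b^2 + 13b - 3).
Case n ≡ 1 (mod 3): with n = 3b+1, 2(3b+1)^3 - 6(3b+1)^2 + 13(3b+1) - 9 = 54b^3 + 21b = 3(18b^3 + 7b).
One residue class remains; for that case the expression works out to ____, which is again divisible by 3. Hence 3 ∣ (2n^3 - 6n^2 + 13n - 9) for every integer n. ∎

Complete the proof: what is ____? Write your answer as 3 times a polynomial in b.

Only n ≡ 2 (mod 3) is unaccounted for. Put n = 3b+2:
2(3b+2)^3 - 6(3b+2)^2 + 13(3b+2) - 9 expands to 54b^3 + 54b^2 + 39b + 9,
and factoring out 3 leaves 3(18b^3 + 18b^2 + 13b + 3).

3(18b^3 + 18b^2 + 13b + 3)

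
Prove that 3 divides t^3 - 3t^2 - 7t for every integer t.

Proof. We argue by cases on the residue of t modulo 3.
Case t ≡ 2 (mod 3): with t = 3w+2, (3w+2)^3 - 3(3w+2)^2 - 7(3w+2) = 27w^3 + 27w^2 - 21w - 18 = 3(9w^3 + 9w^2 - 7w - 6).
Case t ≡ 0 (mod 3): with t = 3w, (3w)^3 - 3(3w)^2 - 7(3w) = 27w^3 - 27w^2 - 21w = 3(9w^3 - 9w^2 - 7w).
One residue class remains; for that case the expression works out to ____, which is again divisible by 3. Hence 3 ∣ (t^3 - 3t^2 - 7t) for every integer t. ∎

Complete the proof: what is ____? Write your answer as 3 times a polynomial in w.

The residues treated are {2, 0}, so the missing case is t ≡ 1 (mod 3); write t = 3w+1.
Then (3w+1)^3 - 3(3w+1)^2 - 7(3w+1) = 27w^3 - 30w - 9 = 3(9w^3 - 10w - 3).

3(9w^3 - 10w - 3)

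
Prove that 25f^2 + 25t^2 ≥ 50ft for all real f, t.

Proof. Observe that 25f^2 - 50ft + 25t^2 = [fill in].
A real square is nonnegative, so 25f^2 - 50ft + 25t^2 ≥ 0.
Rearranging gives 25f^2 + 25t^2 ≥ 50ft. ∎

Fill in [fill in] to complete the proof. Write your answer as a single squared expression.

25f^2 - 50ft + 25t^2 is a perfect-square trinomial: the outer terms are (5f)^2 and (5t)^2, and the cross term is -2·5f·5t.
So 25f^2 - 50ft + 25t^2 = (5f - 5t)^2 ≥ 0.

(5f - 5t)^2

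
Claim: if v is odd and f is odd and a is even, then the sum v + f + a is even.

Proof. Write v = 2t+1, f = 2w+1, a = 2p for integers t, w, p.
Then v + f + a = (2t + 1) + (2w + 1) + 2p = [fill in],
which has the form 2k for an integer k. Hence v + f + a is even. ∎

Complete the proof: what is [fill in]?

Expanding: (2t + 1) + (2w + 1) + 2p = 2p + 2t + 2w + 2.
Every term is even; pulling out the factor of 2 gives 2(p + t + w + 1).

2(p + t + w + 1)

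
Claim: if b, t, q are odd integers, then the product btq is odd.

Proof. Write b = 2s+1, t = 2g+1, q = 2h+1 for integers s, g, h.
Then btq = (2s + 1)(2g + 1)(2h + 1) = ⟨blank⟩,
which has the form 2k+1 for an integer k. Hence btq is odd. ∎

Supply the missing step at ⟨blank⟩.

Expanding: (2s + 1)(2g + 1)(2h + 1) = 8ghs + 4gh + 4gs + 2g + 4hs + 2h + 2s + 1.
Every term except the constant is even, so this is 2(4ghs + 2gh + 2gs + g + 2hs + h + s) + 1,
and 4ghs + 2gh + 2gs + g + 2hs + h + s ∈ ℤ gives the required form.

2(4ghs + 2gh + 2gs + g + 2hs + h + s) + 1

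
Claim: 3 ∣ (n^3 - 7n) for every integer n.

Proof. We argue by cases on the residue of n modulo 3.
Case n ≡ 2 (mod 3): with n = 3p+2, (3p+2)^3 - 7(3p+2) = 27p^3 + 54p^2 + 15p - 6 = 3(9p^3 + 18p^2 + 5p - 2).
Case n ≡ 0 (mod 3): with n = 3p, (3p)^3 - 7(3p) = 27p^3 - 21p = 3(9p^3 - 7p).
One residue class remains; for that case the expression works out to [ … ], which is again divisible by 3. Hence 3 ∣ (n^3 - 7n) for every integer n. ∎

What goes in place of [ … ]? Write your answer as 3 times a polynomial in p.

3(9p^3 + 9p^2 - 4p - 2)

The residues treated are {2, 0}, so the missing case is n ≡ 1 (mod 3); write n = 3p+1.
Then (3p+1)^3 - 7(3p+1) = 27p^3 + 27p^2 - 12p - 6 = 3(9p^3 + 9p^2 - 4p - 2).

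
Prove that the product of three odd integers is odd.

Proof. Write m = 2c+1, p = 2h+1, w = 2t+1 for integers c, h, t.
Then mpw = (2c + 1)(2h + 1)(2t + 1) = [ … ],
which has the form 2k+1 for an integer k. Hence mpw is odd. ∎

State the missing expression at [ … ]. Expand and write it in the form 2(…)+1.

Expanding: (2c + 1)(2h + 1)(2t + 1) = 8cht + 4ch + 4ct + 2c + 4ht + 2h + 2t + 1.
Every term except the constant is even, so this is 2(4cht + 2ch + 2ct + c + 2ht + h + t) + 1,
and 4cht + 2ch + 2ct + c + 2ht + h + t ∈ ℤ gives the required form.

2(4cht + 2ch + 2ct + c + 2ht + h + t) + 1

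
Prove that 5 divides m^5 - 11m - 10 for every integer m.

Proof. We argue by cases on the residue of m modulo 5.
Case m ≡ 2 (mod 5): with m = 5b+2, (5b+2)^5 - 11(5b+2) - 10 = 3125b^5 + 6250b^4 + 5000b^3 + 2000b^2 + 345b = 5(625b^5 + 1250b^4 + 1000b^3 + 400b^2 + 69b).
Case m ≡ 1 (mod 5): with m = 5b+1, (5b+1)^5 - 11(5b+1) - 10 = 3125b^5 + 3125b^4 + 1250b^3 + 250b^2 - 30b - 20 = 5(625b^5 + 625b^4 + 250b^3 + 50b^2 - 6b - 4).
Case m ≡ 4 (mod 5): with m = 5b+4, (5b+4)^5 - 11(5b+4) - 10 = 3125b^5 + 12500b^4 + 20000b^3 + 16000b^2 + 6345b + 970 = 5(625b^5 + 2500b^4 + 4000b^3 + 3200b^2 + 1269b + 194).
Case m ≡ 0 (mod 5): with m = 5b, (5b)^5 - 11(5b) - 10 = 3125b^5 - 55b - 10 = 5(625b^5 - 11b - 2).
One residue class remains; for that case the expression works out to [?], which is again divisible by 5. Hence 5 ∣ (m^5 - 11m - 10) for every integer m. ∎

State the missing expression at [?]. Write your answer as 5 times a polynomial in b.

5(625b^5 + 1875b^4 + 2250b^3 + 1350b^2 + 394b + 40)

Only m ≡ 3 (mod 5) is unaccounted for. Put m = 5b+3:
(5b+3)^5 - 11(5b+3) - 10 expands to 3125b^5 + 9375b^4 + 11250b^3 + 6750b^2 + 1970b + 200,
and factoring out 5 leaves 5(625b^5 + 1875b^4 + 2250b^3 + 1350b^2 + 394b + 40).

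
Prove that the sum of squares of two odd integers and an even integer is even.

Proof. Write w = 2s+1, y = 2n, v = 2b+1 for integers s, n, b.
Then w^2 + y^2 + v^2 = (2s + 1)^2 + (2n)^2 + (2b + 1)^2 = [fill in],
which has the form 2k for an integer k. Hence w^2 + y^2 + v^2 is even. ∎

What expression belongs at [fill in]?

2(2b^2 + 2b + 2n^2 + 2s^2 + 2s + 1)

(2s + 1)^2 + (2n)^2 + (2b + 1)^2 = 4b^2 + 4b + 4n^2 + 4s^2 + 4s + 2
= 2(2b^2 + 2b + 2n^2 + 2s^2 + 2s + 1).
Since 2b^2 + 2b + 2n^2 + 2s^2 + 2s + 1 is an integer, the sum of squares is of the form 2k for an integer k.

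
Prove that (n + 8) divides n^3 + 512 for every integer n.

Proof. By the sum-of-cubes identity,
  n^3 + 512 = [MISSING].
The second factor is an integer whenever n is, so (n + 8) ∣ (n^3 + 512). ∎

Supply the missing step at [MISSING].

(n + 8)(n^2 - 8n + 64)

Polynomial division of n^3 + 512 by n + 8 leaves remainder 0 and quotient n^2 - 8n + 64.
Hence n^3 + 512 = (n + 8)(n^2 - 8n + 64).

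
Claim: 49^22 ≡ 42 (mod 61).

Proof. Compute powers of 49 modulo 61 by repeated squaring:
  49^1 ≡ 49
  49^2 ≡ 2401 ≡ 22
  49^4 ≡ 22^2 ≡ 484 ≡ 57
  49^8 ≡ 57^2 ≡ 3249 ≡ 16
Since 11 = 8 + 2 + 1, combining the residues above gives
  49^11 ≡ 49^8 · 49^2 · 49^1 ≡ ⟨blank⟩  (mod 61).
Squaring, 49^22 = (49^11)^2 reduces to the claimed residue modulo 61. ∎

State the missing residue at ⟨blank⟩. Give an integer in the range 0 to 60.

Multiply the listed residues: 16 · 22 · 49 = 352 → 17248.
Reducing modulo 61: 17248 = 282·61 + 46, so 49^11 ≡ 46.

46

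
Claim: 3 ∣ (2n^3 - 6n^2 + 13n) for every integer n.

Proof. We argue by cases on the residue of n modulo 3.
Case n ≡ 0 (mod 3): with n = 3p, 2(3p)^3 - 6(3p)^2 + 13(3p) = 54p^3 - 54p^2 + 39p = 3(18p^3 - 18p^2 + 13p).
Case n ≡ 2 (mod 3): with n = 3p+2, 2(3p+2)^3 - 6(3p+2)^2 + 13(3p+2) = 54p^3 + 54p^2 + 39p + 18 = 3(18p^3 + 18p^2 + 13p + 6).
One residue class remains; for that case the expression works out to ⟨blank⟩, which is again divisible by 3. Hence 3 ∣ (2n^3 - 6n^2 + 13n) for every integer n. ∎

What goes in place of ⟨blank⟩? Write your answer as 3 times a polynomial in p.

Only n ≡ 1 (mod 3) is unaccounted for. Put n = 3p+1:
2(3p+1)^3 - 6(3p+1)^2 + 13(3p+1) expands to 54p^3 + 21p + 9,
and factoring out 3 leaves 3(18p^3 + 7p + 3).

3(18p^3 + 7p + 3)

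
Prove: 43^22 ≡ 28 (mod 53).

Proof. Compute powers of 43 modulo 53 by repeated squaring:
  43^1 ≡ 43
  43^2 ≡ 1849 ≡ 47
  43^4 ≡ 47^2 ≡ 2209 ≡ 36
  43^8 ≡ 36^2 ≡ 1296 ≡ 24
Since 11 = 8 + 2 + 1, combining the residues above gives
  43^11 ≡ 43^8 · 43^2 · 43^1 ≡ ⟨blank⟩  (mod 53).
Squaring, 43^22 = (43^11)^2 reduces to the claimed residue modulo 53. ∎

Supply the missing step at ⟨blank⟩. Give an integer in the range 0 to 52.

9

43^8 · 43^2 · 43^1 ≡ 24 · 47 · 43 = 48504.
48504 mod 53 = 9, so 43^11 ≡ 9 (mod 53).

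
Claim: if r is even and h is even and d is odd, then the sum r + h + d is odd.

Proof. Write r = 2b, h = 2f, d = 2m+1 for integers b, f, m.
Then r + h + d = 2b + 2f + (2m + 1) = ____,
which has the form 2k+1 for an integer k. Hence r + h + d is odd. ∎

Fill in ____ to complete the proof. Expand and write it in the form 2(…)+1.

Expanding: 2b + 2f + (2m + 1) = 2b + 2f + 2m + 1.
Every term except the constant is even, so this is 2(b + f + m) + 1,
and b + f + m ∈ ℤ gives the required form.

2(b + f + m) + 1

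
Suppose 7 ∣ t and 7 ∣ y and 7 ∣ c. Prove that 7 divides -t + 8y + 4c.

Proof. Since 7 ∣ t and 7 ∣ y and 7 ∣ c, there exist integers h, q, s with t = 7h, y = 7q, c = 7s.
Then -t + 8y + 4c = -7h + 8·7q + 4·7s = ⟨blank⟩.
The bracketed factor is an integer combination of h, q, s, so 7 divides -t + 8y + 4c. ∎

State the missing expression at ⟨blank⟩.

Each term has a factor of 7: -7h + 8·7q + 4·7s = 7·(-h + 8q + 4s).
Since -h + 8q + 4s is an integer, 7 ∣ (-t + 8y + 4c).

7(-h + 8q + 4s)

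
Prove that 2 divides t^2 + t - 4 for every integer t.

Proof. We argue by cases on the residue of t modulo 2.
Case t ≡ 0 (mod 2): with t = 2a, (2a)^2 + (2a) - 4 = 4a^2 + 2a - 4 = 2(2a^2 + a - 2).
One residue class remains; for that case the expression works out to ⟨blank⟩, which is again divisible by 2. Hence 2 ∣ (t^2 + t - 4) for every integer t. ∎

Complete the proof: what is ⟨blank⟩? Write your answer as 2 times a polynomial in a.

The residues treated are {0}, so the missing case is t ≡ 1 (mod 2); write t = 2a+1.
Then (2a+1)^2 + (2a+1) - 4 = 4a^2 + 6a - 2 = 2(2a^2 + 3a - 1).

2(2a^2 + 3a - 1)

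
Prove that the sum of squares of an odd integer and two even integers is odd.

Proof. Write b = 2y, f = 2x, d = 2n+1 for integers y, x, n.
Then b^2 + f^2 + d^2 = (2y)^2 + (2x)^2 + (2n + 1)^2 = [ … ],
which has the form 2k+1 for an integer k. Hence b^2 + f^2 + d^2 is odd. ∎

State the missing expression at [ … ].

(2y)^2 + (2x)^2 + (2n + 1)^2 = 4n^2 + 4n + 4x^2 + 4y^2 + 1
= 2(2n^2 + 2n + 2x^2 + 2y^2) + 1.
Since 2n^2 + 2n + 2x^2 + 2y^2 is an integer, the sum of squares is of the form 2k+1 for an integer k.

2(2n^2 + 2n + 2x^2 + 2y^2) + 1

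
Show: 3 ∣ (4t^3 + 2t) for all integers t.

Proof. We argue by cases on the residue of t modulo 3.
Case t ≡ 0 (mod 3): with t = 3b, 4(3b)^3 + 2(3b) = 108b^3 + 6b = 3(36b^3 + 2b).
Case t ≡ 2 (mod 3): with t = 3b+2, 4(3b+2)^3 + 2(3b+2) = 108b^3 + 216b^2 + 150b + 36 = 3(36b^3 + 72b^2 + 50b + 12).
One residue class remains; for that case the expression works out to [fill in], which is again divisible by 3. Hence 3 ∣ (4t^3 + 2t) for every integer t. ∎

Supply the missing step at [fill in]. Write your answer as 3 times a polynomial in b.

3(36b^3 + 36b^2 + 14b + 2)

The residues treated are {0, 2}, so the missing case is t ≡ 1 (mod 3); write t = 3b+1.
Then 4(3b+1)^3 + 2(3b+1) = 108b^3 + 108b^2 + 42b + 6 = 3(36b^3 + 36b^2 + 14b + 2).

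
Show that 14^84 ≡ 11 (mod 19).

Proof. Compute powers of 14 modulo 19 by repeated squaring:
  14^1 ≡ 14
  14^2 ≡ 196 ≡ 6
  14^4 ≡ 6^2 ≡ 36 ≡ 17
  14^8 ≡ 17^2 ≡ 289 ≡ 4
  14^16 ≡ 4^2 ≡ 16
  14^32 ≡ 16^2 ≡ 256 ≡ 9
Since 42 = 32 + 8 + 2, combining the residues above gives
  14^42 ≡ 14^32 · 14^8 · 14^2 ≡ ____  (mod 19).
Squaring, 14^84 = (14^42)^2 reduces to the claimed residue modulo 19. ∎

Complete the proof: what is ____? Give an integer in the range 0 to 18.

7

14^32 · 14^8 · 14^2 ≡ 9 · 4 · 6 = 216.
216 mod 19 = 7, so 14^42 ≡ 7 (mod 19).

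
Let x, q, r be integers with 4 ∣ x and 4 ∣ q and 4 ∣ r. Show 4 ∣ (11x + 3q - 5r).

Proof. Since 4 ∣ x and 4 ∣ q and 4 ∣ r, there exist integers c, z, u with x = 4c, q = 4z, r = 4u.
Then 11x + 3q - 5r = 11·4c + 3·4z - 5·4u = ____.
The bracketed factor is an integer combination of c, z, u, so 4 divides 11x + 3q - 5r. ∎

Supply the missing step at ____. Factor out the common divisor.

Each term has a factor of 4: 11·4c + 3·4z - 5·4u = 4·(11c - 5u + 3z).
Since 11c - 5u + 3z is an integer, 4 ∣ (11x + 3q - 5r).

4(11c - 5u + 3z)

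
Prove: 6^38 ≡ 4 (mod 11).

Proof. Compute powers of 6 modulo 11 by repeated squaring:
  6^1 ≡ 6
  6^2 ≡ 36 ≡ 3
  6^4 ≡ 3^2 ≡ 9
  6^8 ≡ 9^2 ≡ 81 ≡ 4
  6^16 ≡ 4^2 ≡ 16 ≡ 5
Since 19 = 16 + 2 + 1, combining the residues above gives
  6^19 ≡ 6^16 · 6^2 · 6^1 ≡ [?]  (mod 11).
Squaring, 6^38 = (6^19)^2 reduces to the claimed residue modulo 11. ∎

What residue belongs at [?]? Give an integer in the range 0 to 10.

2

Multiply the listed residues: 5 · 3 · 6 = 15 → 90.
Reducing modulo 11: 90 = 8·11 + 2, so 6^19 ≡ 2.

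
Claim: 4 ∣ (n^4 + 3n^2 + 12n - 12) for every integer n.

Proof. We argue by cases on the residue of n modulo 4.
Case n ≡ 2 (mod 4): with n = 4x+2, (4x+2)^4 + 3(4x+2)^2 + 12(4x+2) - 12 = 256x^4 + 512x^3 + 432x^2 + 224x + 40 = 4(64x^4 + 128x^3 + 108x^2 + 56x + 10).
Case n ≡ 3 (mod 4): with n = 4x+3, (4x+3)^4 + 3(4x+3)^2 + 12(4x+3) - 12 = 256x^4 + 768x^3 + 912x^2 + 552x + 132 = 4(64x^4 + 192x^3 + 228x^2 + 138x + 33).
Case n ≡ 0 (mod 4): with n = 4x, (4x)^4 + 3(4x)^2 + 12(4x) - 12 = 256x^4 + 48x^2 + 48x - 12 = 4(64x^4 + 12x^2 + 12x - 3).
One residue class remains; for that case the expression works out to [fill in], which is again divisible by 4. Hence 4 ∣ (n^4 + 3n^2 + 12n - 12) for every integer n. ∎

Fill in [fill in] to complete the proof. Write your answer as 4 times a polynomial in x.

Only n ≡ 1 (mod 4) is unaccounted for. Put n = 4x+1:
(4x+1)^4 + 3(4x+1)^2 + 12(4x+1) - 12 expands to 256x^4 + 256x^3 + 144x^2 + 88x + 4,
and factoring out 4 leaves 4(64x^4 + 64x^3 + 36x^2 + 22x + 1).

4(64x^4 + 64x^3 + 36x^2 + 22x + 1)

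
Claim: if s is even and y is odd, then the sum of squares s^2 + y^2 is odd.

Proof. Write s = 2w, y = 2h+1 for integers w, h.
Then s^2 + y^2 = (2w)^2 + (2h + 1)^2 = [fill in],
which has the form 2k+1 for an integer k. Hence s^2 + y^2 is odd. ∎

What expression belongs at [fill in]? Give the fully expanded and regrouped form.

Expanding: (2w)^2 + (2h + 1)^2 = 4h^2 + 4h + 4w^2 + 1.
Every term except the constant is even, so this is 2(2h^2 + 2h + 2w^2) + 1,
and 2h^2 + 2h + 2w^2 ∈ ℤ gives the required form.

2(2h^2 + 2h + 2w^2) + 1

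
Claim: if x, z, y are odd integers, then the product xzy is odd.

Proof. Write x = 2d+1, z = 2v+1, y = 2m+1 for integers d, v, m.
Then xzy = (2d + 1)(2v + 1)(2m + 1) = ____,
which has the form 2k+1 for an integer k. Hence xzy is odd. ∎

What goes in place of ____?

2(4dmv + 2dm + 2dv + d + 2mv + m + v) + 1

Expanding: (2d + 1)(2v + 1)(2m + 1) = 8dmv + 4dm + 4dv + 2d + 4mv + 2m + 2v + 1.
Every term except the constant is even, so this is 2(4dmv + 2dm + 2dv + d + 2mv + m + v) + 1,
and 4dmv + 2dm + 2dv + d + 2mv + m + v ∈ ℤ gives the required form.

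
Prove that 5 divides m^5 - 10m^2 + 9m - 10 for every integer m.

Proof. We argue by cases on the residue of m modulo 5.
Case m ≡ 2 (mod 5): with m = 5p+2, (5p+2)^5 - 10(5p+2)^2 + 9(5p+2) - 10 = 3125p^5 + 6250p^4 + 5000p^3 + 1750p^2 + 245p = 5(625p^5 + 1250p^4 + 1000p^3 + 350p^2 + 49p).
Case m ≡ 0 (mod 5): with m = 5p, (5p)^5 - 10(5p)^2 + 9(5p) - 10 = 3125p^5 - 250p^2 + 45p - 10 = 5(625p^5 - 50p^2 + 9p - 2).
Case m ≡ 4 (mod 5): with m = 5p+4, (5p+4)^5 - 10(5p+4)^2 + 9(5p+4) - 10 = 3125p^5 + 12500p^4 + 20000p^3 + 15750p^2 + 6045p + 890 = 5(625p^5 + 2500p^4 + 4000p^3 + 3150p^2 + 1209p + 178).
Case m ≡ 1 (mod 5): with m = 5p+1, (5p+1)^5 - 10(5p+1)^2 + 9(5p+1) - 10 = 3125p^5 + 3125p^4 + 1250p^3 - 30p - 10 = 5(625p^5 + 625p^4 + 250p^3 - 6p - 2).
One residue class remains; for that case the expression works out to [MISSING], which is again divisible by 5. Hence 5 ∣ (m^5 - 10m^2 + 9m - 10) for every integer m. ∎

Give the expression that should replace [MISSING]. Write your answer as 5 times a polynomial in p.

The residues treated are {2, 0, 4, 1}, so the missing case is m ≡ 3 (mod 5); write m = 5p+3.
Then (5p+3)^5 - 10(5p+3)^2 + 9(5p+3) - 10 = 3125p^5 + 9375p^4 + 11250p^3 + 6500p^2 + 1770p + 170 = 5(625p^5 + 1875p^4 + 2250p^3 + 1300p^2 + 354p + 34).

5(625p^5 + 1875p^4 + 2250p^3 + 1300p^2 + 354p + 34)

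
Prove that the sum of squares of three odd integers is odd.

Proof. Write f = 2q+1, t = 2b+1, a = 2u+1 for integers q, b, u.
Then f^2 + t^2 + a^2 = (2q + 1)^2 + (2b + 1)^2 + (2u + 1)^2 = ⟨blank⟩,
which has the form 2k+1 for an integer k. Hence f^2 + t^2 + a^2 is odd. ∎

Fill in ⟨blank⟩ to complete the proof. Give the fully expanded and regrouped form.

2(2b^2 + 2b + 2q^2 + 2q + 2u^2 + 2u + 1) + 1

Expanding: (2q + 1)^2 + (2b + 1)^2 + (2u + 1)^2 = 4b^2 + 4b + 4q^2 + 4q + 4u^2 + 4u + 3.
Every term except the constant is even, so this is 2(2b^2 + 2b + 2q^2 + 2q + 2u^2 + 2u + 1) + 1,
and 2b^2 + 2b + 2q^2 + 2q + 2u^2 + 2u + 1 ∈ ℤ gives the required form.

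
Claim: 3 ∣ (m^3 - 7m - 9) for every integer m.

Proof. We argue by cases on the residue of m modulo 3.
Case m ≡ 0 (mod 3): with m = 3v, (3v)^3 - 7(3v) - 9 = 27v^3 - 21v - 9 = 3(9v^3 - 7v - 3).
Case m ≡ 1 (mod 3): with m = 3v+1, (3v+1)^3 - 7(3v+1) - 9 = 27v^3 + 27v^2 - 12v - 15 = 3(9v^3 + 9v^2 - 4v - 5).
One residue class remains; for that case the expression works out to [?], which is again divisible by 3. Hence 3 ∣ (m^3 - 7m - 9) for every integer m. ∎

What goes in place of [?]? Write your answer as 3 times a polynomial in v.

3(9v^3 + 18v^2 + 5v - 5)

The residues treated are {0, 1}, so the missing case is m ≡ 2 (mod 3); write m = 3v+2.
Then (3v+2)^3 - 7(3v+2) - 9 = 27v^3 + 54v^2 + 15v - 15 = 3(9v^3 + 18v^2 + 5v - 5).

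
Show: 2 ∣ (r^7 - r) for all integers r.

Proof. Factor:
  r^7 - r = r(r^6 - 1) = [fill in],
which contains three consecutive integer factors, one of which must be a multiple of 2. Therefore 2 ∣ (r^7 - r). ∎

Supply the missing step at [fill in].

(r - 1)r(r + 1)(r^4 + r^2 + 1)

r^6 - 1 = (r^2 - 1)(r^4 + r^2 + 1), and r^2 - 1 = (r-1)(r+1).
So r(r^6 - 1) = (r - 1)r(r + 1)(r^4 + r^2 + 1).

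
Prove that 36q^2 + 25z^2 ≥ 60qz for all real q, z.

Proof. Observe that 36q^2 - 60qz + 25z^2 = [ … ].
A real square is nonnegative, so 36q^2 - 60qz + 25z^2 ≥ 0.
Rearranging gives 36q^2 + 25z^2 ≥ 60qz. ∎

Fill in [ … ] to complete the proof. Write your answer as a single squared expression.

(6q - 5z)^2

The leading and trailing coefficients are 6^2 and 5^2, and 60 = 2·6·5, so the trinomial is (6q - 5z)^2.
Hence 36q^2 - 60qz + 25z^2 ≥ 0.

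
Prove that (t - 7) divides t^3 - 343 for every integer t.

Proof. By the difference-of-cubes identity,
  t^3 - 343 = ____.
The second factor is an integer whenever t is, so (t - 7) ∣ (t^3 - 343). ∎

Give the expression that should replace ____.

a^3 - b^3 = (a - b)(a^2 + ab + b^2). With a = t, b = 7:
t^3 - 343 = (t - 7)(t^2 + 7t + 49).

(t - 7)(t^2 + 7t + 49)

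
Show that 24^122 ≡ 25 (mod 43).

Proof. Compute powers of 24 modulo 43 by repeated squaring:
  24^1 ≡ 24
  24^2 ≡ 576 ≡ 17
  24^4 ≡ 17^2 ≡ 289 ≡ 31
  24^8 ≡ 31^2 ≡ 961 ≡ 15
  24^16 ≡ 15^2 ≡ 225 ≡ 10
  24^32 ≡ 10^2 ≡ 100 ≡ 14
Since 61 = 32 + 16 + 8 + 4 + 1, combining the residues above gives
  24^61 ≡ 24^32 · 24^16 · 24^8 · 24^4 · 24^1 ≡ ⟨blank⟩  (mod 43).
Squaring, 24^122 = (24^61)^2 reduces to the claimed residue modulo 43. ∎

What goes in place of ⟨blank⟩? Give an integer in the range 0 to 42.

38

Multiply the listed residues: 14 · 10 · 15 · 31 · 24 = 140 → 2100 → 65100 → 1562400.
Reducing modulo 43: 1562400 = 36334·43 + 38, so 24^61 ≡ 38.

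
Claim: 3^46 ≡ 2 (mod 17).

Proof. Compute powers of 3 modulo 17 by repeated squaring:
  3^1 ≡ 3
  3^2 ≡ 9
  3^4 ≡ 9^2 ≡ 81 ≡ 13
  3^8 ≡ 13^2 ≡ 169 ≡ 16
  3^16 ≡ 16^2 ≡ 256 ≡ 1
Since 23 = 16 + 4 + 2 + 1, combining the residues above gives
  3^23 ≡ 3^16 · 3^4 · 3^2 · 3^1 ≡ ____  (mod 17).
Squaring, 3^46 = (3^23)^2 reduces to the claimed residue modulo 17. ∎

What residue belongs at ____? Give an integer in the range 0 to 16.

11

Multiply the listed residues: 1 · 13 · 9 · 3 = 13 → 117 → 351.
Reducing modulo 17: 351 = 20·17 + 11, so 3^23 ≡ 11.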